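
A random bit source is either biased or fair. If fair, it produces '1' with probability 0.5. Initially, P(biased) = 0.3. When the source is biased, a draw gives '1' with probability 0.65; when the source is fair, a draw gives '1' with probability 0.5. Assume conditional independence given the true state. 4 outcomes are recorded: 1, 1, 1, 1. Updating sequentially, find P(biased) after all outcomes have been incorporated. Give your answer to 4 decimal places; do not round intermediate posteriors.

0.5504

After '1': P(biased) = 0.65·0.3000 / (0.65·0.3000 + 0.5·0.7000) ≈ 0.3578
After '1': P(biased) = 0.65·0.3578 / (0.65·0.3578 + 0.5·0.6422) ≈ 0.4200
After '1': P(biased) = 0.65·0.4200 / (0.65·0.4200 + 0.5·0.5800) ≈ 0.4850
After '1': P(biased) = 0.65·0.4850 / (0.65·0.4850 + 0.5·0.5150) ≈ 0.5504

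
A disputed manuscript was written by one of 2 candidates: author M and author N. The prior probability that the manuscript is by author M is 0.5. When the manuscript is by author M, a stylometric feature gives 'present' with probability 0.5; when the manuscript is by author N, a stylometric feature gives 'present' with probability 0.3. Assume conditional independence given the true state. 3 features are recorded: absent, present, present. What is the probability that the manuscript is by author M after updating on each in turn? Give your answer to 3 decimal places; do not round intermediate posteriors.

0.665

After 'absent': P(author M) = 0.5·0.5000 / (0.5·0.5000 + 0.7·0.5000) ≈ 0.4167
After 'present': P(author M) = 0.5·0.4167 / (0.5·0.4167 + 0.3·0.5833) ≈ 0.5435
After 'present': P(author M) = 0.5·0.5435 / (0.5·0.5435 + 0.3·0.4565) ≈ 0.6649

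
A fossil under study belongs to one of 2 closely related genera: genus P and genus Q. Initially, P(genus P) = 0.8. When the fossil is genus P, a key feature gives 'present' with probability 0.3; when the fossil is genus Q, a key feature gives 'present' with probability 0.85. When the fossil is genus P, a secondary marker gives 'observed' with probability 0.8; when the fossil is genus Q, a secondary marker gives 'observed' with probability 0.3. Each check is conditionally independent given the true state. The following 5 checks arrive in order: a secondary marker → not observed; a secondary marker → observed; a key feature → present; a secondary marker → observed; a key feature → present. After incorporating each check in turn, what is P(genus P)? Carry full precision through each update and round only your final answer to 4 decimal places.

After a secondary marker='not observed': P(genus P) = 0.2·0.8000 / (0.2·0.8000 + 0.7·0.2000) ≈ 0.5333
After a secondary marker='observed': P(genus P) = 0.8·0.5333 / (0.8·0.5333 + 0.3·0.4667) ≈ 0.7529
After a key feature='present': P(genus P) = 0.3·0.7529 / (0.3·0.7529 + 0.85·0.2471) ≈ 0.5182
After a secondary marker='observed': P(genus P) = 0.8·0.5182 / (0.8·0.5182 + 0.3·0.4818) ≈ 0.7415
After a key feature='present': P(genus P) = 0.3·0.7415 / (0.3·0.7415 + 0.85·0.2585) ≈ 0.5031

0.5031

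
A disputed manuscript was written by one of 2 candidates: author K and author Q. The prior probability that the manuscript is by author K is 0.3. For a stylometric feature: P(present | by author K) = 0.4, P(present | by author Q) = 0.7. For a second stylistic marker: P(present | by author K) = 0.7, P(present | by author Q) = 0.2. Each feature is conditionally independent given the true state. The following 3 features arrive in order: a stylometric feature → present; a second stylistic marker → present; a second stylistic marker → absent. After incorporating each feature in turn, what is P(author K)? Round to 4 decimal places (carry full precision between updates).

After a stylometric feature='present': P(author K) = 0.4·0.3000 / (0.4·0.3000 + 0.7·0.7000) ≈ 0.1967
After a second stylistic marker='present': P(author K) = 0.7·0.1967 / (0.7·0.1967 + 0.2·0.8033) ≈ 0.4615
After a second stylistic marker='absent': P(author K) = 0.3·0.4615 / (0.3·0.4615 + 0.8·0.5385) ≈ 0.2432

0.2432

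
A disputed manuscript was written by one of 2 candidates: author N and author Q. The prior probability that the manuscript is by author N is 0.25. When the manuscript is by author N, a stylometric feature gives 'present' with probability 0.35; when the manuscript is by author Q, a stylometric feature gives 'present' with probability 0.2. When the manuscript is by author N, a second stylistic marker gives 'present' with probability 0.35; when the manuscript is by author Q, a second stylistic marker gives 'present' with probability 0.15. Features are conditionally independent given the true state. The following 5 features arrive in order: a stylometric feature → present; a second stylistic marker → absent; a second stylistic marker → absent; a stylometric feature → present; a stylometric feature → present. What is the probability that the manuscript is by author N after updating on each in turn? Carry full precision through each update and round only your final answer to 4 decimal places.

0.5109

Apply Bayes' rule sequentially, carrying P(author N) forward.
After a stylometric feature='present': P(author N) = 0.35·0.2500 / (0.35·0.2500 + 0.2·0.7500) ≈ 0.3684
After a second stylistic marker='absent': P(author N) = 0.65·0.3684 / (0.65·0.3684 + 0.85·0.6316) ≈ 0.3085
After a second stylistic marker='absent': P(author N) = 0.65·0.3085 / (0.65·0.3085 + 0.85·0.6915) ≈ 0.2544
After a stylometric feature='present': P(author N) = 0.35·0.2544 / (0.35·0.2544 + 0.2·0.7456) ≈ 0.3738
After a stylometric feature='present': P(author N) = 0.35·0.3738 / (0.35·0.3738 + 0.2·0.6262) ≈ 0.5109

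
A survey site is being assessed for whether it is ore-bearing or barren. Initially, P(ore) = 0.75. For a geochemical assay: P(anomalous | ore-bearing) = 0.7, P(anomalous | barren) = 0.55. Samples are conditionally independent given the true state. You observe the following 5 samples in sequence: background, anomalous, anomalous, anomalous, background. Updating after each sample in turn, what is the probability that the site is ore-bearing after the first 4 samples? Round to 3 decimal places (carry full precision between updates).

Apply Bayes' rule sequentially, carrying P(ore) forward.
After 'background': P(ore) = 0.3·0.7500 / (0.3·0.7500 + 0.45·0.2500) ≈ 0.6667
After 'anomalous': P(ore) = 0.7·0.6667 / (0.7·0.6667 + 0.55·0.3333) ≈ 0.7179
After 'anomalous': P(ore) = 0.7·0.7179 / (0.7·0.7179 + 0.55·0.2821) ≈ 0.7641
After 'anomalous': P(ore) = 0.7·0.7641 / (0.7·0.7641 + 0.55·0.2359) ≈ 0.8048

0.805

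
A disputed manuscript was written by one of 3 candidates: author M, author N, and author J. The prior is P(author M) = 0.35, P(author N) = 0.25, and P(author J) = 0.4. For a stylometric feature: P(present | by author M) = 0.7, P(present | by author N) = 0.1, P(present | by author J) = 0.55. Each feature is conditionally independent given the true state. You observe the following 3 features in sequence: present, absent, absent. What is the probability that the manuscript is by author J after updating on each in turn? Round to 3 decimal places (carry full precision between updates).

0.513

After 'present': normaliser = 0.7·0.3500 + 0.1·0.2500 + 0.55·0.4000; P(author M) ≈ 0.5000, P(author N) ≈ 0.0510, P(author J) ≈ 0.4490
After 'absent': normaliser = 0.3·0.5000 + 0.9·0.0510 + 0.45·0.4490; P(author M) ≈ 0.3769, P(author N) ≈ 0.1154, P(author J) ≈ 0.5077
After 'absent': normaliser = 0.3·0.3769 + 0.9·0.1154 + 0.45·0.5077; P(author M) ≈ 0.2539, P(author N) ≈ 0.2332, P(author J) ≈ 0.5130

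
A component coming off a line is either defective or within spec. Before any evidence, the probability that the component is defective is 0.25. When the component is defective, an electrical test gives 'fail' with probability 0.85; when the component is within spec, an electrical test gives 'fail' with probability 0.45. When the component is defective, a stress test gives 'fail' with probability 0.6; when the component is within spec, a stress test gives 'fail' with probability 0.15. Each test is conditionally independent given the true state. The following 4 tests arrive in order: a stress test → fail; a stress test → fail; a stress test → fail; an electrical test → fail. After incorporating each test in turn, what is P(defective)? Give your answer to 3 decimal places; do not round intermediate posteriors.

0.976

After a stress test='fail': P(defective) = 0.6·0.2500 / (0.6·0.2500 + 0.15·0.7500) ≈ 0.5714
After a stress test='fail': P(defective) = 0.6·0.5714 / (0.6·0.5714 + 0.15·0.4286) ≈ 0.8421
After a stress test='fail': P(defective) = 0.6·0.8421 / (0.6·0.8421 + 0.15·0.1579) ≈ 0.9552
After an electrical test='fail': P(defective) = 0.85·0.9552 / (0.85·0.9552 + 0.45·0.0448) ≈ 0.9758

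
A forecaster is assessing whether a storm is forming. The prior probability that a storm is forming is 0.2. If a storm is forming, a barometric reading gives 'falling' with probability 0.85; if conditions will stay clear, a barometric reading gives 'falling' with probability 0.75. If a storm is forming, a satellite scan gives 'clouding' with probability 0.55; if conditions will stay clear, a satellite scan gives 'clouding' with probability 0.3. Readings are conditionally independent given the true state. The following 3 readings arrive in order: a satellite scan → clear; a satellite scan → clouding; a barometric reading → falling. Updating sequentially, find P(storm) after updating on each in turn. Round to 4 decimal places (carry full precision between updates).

0.2503

After a satellite scan='clear': P(storm) = 0.45·0.2000 / (0.45·0.2000 + 0.7·0.8000) ≈ 0.1385
After a satellite scan='clouding': P(storm) = 0.55·0.1385 / (0.55·0.1385 + 0.3·0.8615) ≈ 0.2276
After a barometric reading='falling': P(storm) = 0.85·0.2276 / (0.85·0.2276 + 0.75·0.7724) ≈ 0.2503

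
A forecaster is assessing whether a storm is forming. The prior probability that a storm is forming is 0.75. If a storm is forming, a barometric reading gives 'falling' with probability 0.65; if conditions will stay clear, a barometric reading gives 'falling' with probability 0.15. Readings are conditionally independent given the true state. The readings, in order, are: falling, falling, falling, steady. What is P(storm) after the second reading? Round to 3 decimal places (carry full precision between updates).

After 'falling': P(storm) = 0.65·0.7500 / (0.65·0.7500 + 0.15·0.2500) ≈ 0.9286
After 'falling': P(storm) = 0.65·0.9286 / (0.65·0.9286 + 0.15·0.0714) ≈ 0.9826

0.983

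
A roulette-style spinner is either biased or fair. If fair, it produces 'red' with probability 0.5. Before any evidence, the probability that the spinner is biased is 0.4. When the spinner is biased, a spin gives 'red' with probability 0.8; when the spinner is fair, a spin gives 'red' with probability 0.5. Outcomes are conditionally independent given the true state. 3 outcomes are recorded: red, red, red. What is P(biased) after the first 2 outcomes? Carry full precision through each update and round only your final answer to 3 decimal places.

Apply Bayes' rule sequentially, carrying P(biased) forward.
After 'red': P(biased) = 0.8·0.4000 / (0.8·0.4000 + 0.5·0.6000) ≈ 0.5161
After 'red': P(biased) = 0.8·0.5161 / (0.8·0.5161 + 0.5·0.4839) ≈ 0.6305

0.631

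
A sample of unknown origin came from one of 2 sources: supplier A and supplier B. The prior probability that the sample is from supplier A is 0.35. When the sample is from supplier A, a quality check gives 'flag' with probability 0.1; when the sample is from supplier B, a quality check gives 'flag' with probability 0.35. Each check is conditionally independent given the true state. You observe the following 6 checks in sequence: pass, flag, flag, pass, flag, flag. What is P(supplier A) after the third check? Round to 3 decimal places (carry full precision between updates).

0.057

After 'pass': P(supplier A) = 0.9·0.3500 / (0.9·0.3500 + 0.65·0.6500) ≈ 0.4271
After 'flag': P(supplier A) = 0.1·0.4271 / (0.1·0.4271 + 0.35·0.5729) ≈ 0.1756
After 'flag': P(supplier A) = 0.1·0.1756 / (0.1·0.1756 + 0.35·0.8244) ≈ 0.0574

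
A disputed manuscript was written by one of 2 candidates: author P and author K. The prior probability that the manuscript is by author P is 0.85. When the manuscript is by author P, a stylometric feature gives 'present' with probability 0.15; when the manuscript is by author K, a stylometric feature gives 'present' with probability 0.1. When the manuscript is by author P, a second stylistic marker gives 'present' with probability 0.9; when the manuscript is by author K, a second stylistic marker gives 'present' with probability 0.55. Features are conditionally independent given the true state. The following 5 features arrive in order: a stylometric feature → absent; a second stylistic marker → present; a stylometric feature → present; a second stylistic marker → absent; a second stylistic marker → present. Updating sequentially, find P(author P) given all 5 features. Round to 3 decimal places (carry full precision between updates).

0.827

Each posterior becomes the prior for the next update.
After a stylometric feature='absent': P(author P) = 0.85·0.8500 / (0.85·0.8500 + 0.9·0.1500) ≈ 0.8426
After a second stylistic marker='present': P(author P) = 0.9·0.8426 / (0.9·0.8426 + 0.55·0.1574) ≈ 0.8975
After a stylometric feature='present': P(author P) = 0.15·0.8975 / (0.15·0.8975 + 0.1·0.1025) ≈ 0.9293
After a second stylistic marker='absent': P(author P) = 0.1·0.9293 / (0.1·0.9293 + 0.45·0.0707) ≈ 0.7448
After a second stylistic marker='present': P(author P) = 0.9·0.7448 / (0.9·0.7448 + 0.55·0.2552) ≈ 0.8269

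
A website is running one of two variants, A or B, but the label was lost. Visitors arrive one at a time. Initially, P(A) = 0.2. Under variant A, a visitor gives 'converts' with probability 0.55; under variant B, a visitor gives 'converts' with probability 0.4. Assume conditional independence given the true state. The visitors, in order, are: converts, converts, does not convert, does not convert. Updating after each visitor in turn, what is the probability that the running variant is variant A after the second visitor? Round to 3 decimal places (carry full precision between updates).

0.321

Each posterior becomes the prior for the next update.
After 'converts': P(A) = 0.55·0.2000 / (0.55·0.2000 + 0.4·0.8000) ≈ 0.2558
After 'converts': P(A) = 0.55·0.2558 / (0.55·0.2558 + 0.4·0.7442) ≈ 0.3210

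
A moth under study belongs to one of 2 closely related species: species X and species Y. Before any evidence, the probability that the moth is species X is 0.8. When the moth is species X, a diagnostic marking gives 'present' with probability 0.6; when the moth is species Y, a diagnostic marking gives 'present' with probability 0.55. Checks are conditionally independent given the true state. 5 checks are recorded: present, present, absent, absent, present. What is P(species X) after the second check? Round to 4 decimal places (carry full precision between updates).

0.8264

After 'present': P(species X) = 0.6·0.8000 / (0.6·0.8000 + 0.55·0.2000) ≈ 0.8136
After 'present': P(species X) = 0.6·0.8136 / (0.6·0.8136 + 0.55·0.1864) ≈ 0.8264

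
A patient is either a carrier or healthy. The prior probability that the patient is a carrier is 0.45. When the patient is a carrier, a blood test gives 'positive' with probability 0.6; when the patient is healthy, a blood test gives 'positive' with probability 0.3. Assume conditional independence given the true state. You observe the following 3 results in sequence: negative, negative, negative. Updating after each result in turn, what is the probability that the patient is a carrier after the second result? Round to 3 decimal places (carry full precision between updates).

After 'negative': P(carrier) = 0.4·0.4500 / (0.4·0.4500 + 0.7·0.5500) ≈ 0.3186
After 'negative': P(carrier) = 0.4·0.3186 / (0.4·0.3186 + 0.7·0.6814) ≈ 0.2108

0.211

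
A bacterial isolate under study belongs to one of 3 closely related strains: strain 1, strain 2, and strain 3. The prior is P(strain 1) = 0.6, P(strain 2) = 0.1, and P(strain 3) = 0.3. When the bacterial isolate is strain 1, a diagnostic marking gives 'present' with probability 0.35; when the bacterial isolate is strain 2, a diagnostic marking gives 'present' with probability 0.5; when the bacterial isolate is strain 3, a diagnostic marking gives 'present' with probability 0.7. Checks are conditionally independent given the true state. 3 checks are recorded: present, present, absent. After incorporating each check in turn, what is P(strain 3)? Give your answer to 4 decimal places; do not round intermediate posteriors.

0.4225

Apply Bayes' rule sequentially, carrying P(strain 3) forward.
After 'present': normaliser = 0.35·0.6000 + 0.5·0.1000 + 0.7·0.3000; P(strain 1) ≈ 0.4468, P(strain 2) ≈ 0.1064, P(strain 3) ≈ 0.4468
After 'present': normaliser = 0.35·0.4468 + 0.5·0.1064 + 0.7·0.4468; P(strain 1) ≈ 0.2994, P(strain 2) ≈ 0.1018, P(strain 3) ≈ 0.5988
After 'absent': normaliser = 0.65·0.2994 + 0.5·0.1018 + 0.3·0.5988; P(strain 1) ≈ 0.4577, P(strain 2) ≈ 0.1198, P(strain 3) ≈ 0.4225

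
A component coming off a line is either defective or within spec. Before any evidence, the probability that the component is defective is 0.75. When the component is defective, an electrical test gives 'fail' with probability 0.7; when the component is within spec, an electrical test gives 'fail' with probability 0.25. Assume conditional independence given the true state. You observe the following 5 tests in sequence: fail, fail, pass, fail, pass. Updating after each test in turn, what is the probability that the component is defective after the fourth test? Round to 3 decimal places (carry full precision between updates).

0.963

After 'fail': P(defective) = 0.7·0.7500 / (0.7·0.7500 + 0.25·0.2500) ≈ 0.8936
After 'fail': P(defective) = 0.7·0.8936 / (0.7·0.8936 + 0.25·0.1064) ≈ 0.9592
After 'pass': P(defective) = 0.3·0.9592 / (0.3·0.9592 + 0.75·0.0408) ≈ 0.9039
After 'fail': P(defective) = 0.7·0.9039 / (0.7·0.9039 + 0.25·0.0961) ≈ 0.9634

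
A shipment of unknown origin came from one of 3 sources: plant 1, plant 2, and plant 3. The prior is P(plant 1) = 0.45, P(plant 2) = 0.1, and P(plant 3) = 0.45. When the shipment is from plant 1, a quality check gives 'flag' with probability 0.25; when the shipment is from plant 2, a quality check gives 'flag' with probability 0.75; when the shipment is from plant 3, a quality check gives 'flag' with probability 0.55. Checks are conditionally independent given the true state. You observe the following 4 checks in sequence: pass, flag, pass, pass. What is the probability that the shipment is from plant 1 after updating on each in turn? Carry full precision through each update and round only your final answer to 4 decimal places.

0.6667

After 'pass': normaliser = 0.75·0.4500 + 0.25·0.1000 + 0.45·0.4500; P(plant 1) ≈ 0.5973, P(plant 2) ≈ 0.0442, P(plant 3) ≈ 0.3584
After 'flag': normaliser = 0.25·0.5973 + 0.75·0.0442 + 0.55·0.3584; P(plant 1) ≈ 0.3934, P(plant 2) ≈ 0.0874, P(plant 3) ≈ 0.5192
After 'pass': normaliser = 0.75·0.3934 + 0.25·0.0874 + 0.45·0.5192; P(plant 1) ≈ 0.5359, P(plant 2) ≈ 0.0397, P(plant 3) ≈ 0.4244
After 'pass': normaliser = 0.75·0.5359 + 0.25·0.0397 + 0.45·0.4244; P(plant 1) ≈ 0.6667, P(plant 2) ≈ 0.0165, P(plant 3) ≈ 0.3168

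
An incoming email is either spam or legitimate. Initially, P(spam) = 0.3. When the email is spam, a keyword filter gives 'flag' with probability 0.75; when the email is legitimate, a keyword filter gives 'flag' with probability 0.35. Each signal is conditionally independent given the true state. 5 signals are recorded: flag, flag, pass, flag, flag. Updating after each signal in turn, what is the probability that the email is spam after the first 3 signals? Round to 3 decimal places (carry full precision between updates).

0.431

After 'flag': P(spam) = 0.75·0.3000 / (0.75·0.3000 + 0.35·0.7000) ≈ 0.4787
After 'flag': P(spam) = 0.75·0.4787 / (0.75·0.4787 + 0.35·0.5213) ≈ 0.6631
After 'pass': P(spam) = 0.25·0.6631 / (0.25·0.6631 + 0.65·0.3369) ≈ 0.4308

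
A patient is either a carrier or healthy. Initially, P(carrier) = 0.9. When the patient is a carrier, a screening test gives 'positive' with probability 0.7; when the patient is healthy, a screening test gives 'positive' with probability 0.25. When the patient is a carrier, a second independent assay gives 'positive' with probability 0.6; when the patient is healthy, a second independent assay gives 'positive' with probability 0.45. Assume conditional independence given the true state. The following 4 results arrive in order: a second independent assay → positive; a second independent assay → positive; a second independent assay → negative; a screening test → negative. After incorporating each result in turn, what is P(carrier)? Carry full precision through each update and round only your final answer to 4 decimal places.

Apply Bayes' rule sequentially, carrying P(carrier) forward.
After a second independent assay='positive': P(carrier) = 0.6·0.9000 / (0.6·0.9000 + 0.45·0.1000) ≈ 0.9231
After a second independent assay='positive': P(carrier) = 0.6·0.9231 / (0.6·0.9231 + 0.45·0.0769) ≈ 0.9412
After a second independent assay='negative': P(carrier) = 0.4·0.9412 / (0.4·0.9412 + 0.55·0.0588) ≈ 0.9209
After a screening test='negative': P(carrier) = 0.3·0.9209 / (0.3·0.9209 + 0.75·0.0791) ≈ 0.8232

0.8232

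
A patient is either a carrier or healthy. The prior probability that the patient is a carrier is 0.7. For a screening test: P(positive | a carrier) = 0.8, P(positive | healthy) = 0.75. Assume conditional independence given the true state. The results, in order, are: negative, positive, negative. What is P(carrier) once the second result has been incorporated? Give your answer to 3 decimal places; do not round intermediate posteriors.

0.666

After 'negative': P(carrier) = 0.2·0.7000 / (0.2·0.7000 + 0.25·0.3000) ≈ 0.6512
After 'positive': P(carrier) = 0.8·0.6512 / (0.8·0.6512 + 0.75·0.3488) ≈ 0.6657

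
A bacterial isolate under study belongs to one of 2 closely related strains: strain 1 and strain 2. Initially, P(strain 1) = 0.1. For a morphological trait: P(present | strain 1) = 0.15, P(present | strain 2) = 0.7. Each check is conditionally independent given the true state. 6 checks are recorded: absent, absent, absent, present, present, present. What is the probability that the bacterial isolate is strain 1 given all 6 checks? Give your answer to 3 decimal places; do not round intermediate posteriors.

After 'absent': P(strain 1) = 0.85·0.1000 / (0.85·0.1000 + 0.3·0.9000) ≈ 0.2394
After 'absent': P(strain 1) = 0.85·0.2394 / (0.85·0.2394 + 0.3·0.7606) ≈ 0.4715
After 'absent': P(strain 1) = 0.85·0.4715 / (0.85·0.4715 + 0.3·0.5285) ≈ 0.7165
After 'present': P(strain 1) = 0.15·0.7165 / (0.15·0.7165 + 0.7·0.2835) ≈ 0.3513
After 'present': P(strain 1) = 0.15·0.3513 / (0.15·0.3513 + 0.7·0.6487) ≈ 0.1040
After 'present': P(strain 1) = 0.15·0.1040 / (0.15·0.1040 + 0.7·0.8960) ≈ 0.0243

0.024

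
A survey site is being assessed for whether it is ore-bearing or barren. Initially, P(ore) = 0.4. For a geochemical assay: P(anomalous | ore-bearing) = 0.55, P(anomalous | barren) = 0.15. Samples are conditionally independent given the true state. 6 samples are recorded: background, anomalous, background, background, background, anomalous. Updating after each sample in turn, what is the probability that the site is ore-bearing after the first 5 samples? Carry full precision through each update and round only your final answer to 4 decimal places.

0.1611

Each posterior becomes the prior for the next update.
After 'background': P(ore) = 0.45·0.4000 / (0.45·0.4000 + 0.85·0.6000) ≈ 0.2609
After 'anomalous': P(ore) = 0.55·0.2609 / (0.55·0.2609 + 0.15·0.7391) ≈ 0.5641
After 'background': P(ore) = 0.45·0.5641 / (0.45·0.5641 + 0.85·0.4359) ≈ 0.4066
After 'background': P(ore) = 0.45·0.4066 / (0.45·0.4066 + 0.85·0.5934) ≈ 0.2662
After 'background': P(ore) = 0.45·0.2662 / (0.45·0.2662 + 0.85·0.7338) ≈ 0.1611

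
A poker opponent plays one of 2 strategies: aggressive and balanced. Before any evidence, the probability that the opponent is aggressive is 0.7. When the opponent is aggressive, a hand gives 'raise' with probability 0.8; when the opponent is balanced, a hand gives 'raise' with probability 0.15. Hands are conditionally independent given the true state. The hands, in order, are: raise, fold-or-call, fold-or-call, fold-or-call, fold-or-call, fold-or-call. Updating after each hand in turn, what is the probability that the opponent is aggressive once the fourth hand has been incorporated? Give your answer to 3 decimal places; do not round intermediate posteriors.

Each posterior becomes the prior for the next update.
After 'raise': P(aggressive) = 0.8·0.7000 / (0.8·0.7000 + 0.15·0.3000) ≈ 0.9256
After 'fold-or-call': P(aggressive) = 0.2·0.9256 / (0.2·0.9256 + 0.85·0.0744) ≈ 0.7454
After 'fold-or-call': P(aggressive) = 0.2·0.7454 / (0.2·0.7454 + 0.85·0.2546) ≈ 0.4079
After 'fold-or-call': P(aggressive) = 0.2·0.4079 / (0.2·0.4079 + 0.85·0.5921) ≈ 0.1395

0.139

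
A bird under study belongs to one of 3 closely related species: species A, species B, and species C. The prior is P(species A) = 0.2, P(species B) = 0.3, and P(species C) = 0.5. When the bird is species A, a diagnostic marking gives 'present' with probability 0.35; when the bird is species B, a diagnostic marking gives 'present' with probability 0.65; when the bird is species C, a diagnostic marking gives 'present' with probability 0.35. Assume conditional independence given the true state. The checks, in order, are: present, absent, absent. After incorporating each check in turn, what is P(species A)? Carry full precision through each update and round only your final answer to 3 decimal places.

After 'present': normaliser = 0.35·0.2000 + 0.65·0.3000 + 0.35·0.5000; P(species A) ≈ 0.1591, P(species B) ≈ 0.4432, P(species C) ≈ 0.3977
After 'absent': normaliser = 0.65·0.1591 + 0.35·0.4432 + 0.65·0.3977; P(species A) ≈ 0.2000, P(species B) ≈ 0.3000, P(species C) ≈ 0.5000
After 'absent': normaliser = 0.65·0.2000 + 0.35·0.3000 + 0.65·0.5000; P(species A) ≈ 0.2321, P(species B) ≈ 0.1875, P(species C) ≈ 0.5804

0.232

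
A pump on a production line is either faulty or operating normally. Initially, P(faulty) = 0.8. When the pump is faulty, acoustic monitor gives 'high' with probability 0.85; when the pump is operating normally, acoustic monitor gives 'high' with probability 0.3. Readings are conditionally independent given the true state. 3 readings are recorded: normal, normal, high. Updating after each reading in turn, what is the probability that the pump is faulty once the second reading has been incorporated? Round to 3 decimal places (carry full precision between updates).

0.155

After 'normal': P(faulty) = 0.15·0.8000 / (0.15·0.8000 + 0.7·0.2000) ≈ 0.4615
After 'normal': P(faulty) = 0.15·0.4615 / (0.15·0.4615 + 0.7·0.5385) ≈ 0.1552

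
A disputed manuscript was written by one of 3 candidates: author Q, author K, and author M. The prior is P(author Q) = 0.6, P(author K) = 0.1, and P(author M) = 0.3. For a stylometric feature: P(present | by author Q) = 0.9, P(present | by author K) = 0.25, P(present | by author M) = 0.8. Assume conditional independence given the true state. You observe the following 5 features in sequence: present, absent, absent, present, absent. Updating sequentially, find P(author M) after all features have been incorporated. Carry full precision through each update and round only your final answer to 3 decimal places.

After 'present': normaliser = 0.9·0.6000 + 0.25·0.1000 + 0.8·0.3000; P(author Q) ≈ 0.6708, P(author K) ≈ 0.0311, P(author M) ≈ 0.2981
After 'absent': normaliser = 0.1·0.6708 + 0.75·0.0311 + 0.2·0.2981; P(author Q) ≈ 0.4472, P(author K) ≈ 0.1553, P(author M) ≈ 0.3975
After 'absent': normaliser = 0.1·0.4472 + 0.75·0.1553 + 0.2·0.3975; P(author Q) ≈ 0.1858, P(author K) ≈ 0.4839, P(author M) ≈ 0.3303
After 'present': normaliser = 0.9·0.1858 + 0.25·0.4839 + 0.8·0.3303; P(author Q) ≈ 0.3027, P(author K) ≈ 0.2190, P(author M) ≈ 0.4783
After 'absent': normaliser = 0.1·0.3027 + 0.75·0.2190 + 0.2·0.4783; P(author Q) ≈ 0.1043, P(author K) ≈ 0.5660, P(author M) ≈ 0.3297

0.330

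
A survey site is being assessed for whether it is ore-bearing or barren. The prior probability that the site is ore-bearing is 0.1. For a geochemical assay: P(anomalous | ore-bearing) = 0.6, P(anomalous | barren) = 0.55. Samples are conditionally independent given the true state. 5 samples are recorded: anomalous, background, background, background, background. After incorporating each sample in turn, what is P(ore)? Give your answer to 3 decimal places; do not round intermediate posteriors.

After 'anomalous': P(ore) = 0.6·0.1000 / (0.6·0.1000 + 0.55·0.9000) ≈ 0.1081
After 'background': P(ore) = 0.4·0.1081 / (0.4·0.1081 + 0.45·0.8919) ≈ 0.0973
After 'background': P(ore) = 0.4·0.0973 / (0.4·0.0973 + 0.45·0.9027) ≈ 0.0874
After 'background': P(ore) = 0.4·0.0874 / (0.4·0.0874 + 0.45·0.9126) ≈ 0.0785
After 'background': P(ore) = 0.4·0.0785 / (0.4·0.0785 + 0.45·0.9215) ≈ 0.0703

0.070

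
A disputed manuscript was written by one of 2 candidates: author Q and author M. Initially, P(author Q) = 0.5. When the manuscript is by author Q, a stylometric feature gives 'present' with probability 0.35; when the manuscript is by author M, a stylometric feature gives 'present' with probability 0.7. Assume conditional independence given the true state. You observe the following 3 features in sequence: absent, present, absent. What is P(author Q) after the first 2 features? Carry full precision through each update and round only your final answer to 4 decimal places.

Each posterior becomes the prior for the next update.
After 'absent': P(author Q) = 0.65·0.5000 / (0.65·0.5000 + 0.3·0.5000) ≈ 0.6842
After 'present': P(author Q) = 0.35·0.6842 / (0.35·0.6842 + 0.7·0.3158) ≈ 0.5200

0.5200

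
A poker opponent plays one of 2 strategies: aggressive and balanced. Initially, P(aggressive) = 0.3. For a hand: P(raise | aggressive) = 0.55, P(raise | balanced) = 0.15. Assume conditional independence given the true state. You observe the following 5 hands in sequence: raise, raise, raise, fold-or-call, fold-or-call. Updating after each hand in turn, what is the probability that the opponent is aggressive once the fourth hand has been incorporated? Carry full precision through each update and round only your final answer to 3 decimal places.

Apply Bayes' rule sequentially, carrying P(aggressive) forward.
After 'raise': P(aggressive) = 0.55·0.3000 / (0.55·0.3000 + 0.15·0.7000) ≈ 0.6111
After 'raise': P(aggressive) = 0.55·0.6111 / (0.55·0.6111 + 0.15·0.3889) ≈ 0.8521
After 'raise': P(aggressive) = 0.55·0.8521 / (0.55·0.8521 + 0.15·0.1479) ≈ 0.9548
After 'fold-or-call': P(aggressive) = 0.45·0.9548 / (0.45·0.9548 + 0.85·0.0452) ≈ 0.9179

0.918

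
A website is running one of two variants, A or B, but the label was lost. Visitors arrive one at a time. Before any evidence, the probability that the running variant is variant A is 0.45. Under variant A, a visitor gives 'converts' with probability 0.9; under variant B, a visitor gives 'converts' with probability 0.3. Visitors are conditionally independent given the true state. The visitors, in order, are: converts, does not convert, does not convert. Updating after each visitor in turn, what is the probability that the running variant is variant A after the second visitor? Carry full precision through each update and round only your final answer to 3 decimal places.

After 'converts': P(A) = 0.9·0.4500 / (0.9·0.4500 + 0.3·0.5500) ≈ 0.7105
After 'does not convert': P(A) = 0.1·0.7105 / (0.1·0.7105 + 0.7·0.2895) ≈ 0.2596

0.260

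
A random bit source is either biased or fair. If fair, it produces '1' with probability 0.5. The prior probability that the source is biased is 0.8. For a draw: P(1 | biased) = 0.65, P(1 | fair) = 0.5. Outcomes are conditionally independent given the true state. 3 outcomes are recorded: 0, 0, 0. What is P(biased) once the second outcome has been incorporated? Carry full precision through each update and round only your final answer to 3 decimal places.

Each posterior becomes the prior for the next update.
After '0': P(biased) = 0.35·0.8000 / (0.35·0.8000 + 0.5·0.2000) ≈ 0.7368
After '0': P(biased) = 0.35·0.7368 / (0.35·0.7368 + 0.5·0.2632) ≈ 0.6622

0.662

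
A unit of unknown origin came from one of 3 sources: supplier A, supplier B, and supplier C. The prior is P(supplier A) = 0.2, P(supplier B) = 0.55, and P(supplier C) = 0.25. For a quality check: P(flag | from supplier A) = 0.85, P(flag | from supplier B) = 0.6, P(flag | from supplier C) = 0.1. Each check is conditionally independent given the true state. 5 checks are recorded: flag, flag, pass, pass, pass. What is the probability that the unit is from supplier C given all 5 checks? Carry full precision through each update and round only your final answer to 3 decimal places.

0.122

After 'flag': normaliser = 0.85·0.2000 + 0.6·0.5500 + 0.1·0.2500; P(supplier A) ≈ 0.3238, P(supplier B) ≈ 0.6286, P(supplier C) ≈ 0.0476
After 'flag': normaliser = 0.85·0.3238 + 0.6·0.6286 + 0.1·0.0476; P(supplier A) ≈ 0.4188, P(supplier B) ≈ 0.5739, P(supplier C) ≈ 0.0072
After 'pass': normaliser = 0.15·0.4188 + 0.4·0.5739 + 0.9·0.0072; P(supplier A) ≈ 0.2102, P(supplier B) ≈ 0.7680, P(supplier C) ≈ 0.0218
After 'pass': normaliser = 0.15·0.2102 + 0.4·0.7680 + 0.9·0.0218; P(supplier A) ≈ 0.0880, P(supplier B) ≈ 0.8572, P(supplier C) ≈ 0.0548
After 'pass': normaliser = 0.15·0.0880 + 0.4·0.8572 + 0.9·0.0548; P(supplier A) ≈ 0.0326, P(supplier B) ≈ 0.8458, P(supplier C) ≈ 0.1216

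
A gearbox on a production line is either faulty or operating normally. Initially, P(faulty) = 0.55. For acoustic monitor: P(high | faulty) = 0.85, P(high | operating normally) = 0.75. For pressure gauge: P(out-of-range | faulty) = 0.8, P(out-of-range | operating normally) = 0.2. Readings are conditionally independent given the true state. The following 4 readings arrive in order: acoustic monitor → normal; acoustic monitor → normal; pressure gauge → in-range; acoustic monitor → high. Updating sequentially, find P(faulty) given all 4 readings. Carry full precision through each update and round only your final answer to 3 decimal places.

0.111

After acoustic monitor='normal': P(faulty) = 0.15·0.5500 / (0.15·0.5500 + 0.25·0.4500) ≈ 0.4231
After acoustic monitor='normal': P(faulty) = 0.15·0.4231 / (0.15·0.4231 + 0.25·0.5769) ≈ 0.3056
After pressure gauge='in-range': P(faulty) = 0.2·0.3056 / (0.2·0.3056 + 0.8·0.6944) ≈ 0.0991
After acoustic monitor='high': P(faulty) = 0.85·0.0991 / (0.85·0.0991 + 0.75·0.9009) ≈ 0.1108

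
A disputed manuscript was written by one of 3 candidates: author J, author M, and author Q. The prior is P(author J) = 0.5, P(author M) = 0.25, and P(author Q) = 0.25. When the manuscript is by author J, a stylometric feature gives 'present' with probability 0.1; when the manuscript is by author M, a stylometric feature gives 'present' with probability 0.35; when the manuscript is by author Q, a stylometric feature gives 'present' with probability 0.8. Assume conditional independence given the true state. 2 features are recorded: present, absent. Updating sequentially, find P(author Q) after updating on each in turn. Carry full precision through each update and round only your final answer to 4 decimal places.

0.2819

After 'present': normaliser = 0.1·0.5000 + 0.35·0.2500 + 0.8·0.2500; P(author J) ≈ 0.1481, P(author M) ≈ 0.2593, P(author Q) ≈ 0.5926
After 'absent': normaliser = 0.9·0.1481 + 0.65·0.2593 + 0.2·0.5926; P(author J) ≈ 0.3172, P(author M) ≈ 0.4009, P(author Q) ≈ 0.2819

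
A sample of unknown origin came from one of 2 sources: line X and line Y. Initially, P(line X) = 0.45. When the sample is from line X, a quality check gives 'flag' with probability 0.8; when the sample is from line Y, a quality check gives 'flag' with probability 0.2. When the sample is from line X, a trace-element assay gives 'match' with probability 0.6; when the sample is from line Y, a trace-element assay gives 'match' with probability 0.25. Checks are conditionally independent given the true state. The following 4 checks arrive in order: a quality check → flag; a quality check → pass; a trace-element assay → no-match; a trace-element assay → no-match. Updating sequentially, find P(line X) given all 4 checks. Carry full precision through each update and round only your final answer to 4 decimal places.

0.1888

After a quality check='flag': P(line X) = 0.8·0.4500 / (0.8·0.4500 + 0.2·0.5500) ≈ 0.7660
After a quality check='pass': P(line X) = 0.2·0.7660 / (0.2·0.7660 + 0.8·0.2340) ≈ 0.4500
After a trace-element assay='no-match': P(line X) = 0.4·0.4500 / (0.4·0.4500 + 0.75·0.5500) ≈ 0.3038
After a trace-element assay='no-match': P(line X) = 0.4·0.3038 / (0.4·0.3038 + 0.75·0.6962) ≈ 0.1888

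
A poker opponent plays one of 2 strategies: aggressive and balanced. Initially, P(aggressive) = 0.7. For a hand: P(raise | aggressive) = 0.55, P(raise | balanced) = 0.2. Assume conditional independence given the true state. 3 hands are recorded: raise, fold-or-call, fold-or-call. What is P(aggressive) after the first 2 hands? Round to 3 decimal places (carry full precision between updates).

0.783

Apply Bayes' rule sequentially, carrying P(aggressive) forward.
After 'raise': P(aggressive) = 0.55·0.7000 / (0.55·0.7000 + 0.2·0.3000) ≈ 0.8652
After 'fold-or-call': P(aggressive) = 0.45·0.8652 / (0.45·0.8652 + 0.8·0.1348) ≈ 0.7831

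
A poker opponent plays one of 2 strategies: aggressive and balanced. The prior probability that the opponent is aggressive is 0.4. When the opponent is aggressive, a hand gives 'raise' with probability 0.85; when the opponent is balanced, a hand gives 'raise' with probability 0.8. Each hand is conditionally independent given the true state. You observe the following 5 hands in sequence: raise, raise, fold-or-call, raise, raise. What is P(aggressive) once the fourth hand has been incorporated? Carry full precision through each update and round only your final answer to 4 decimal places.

0.3749

After 'raise': P(aggressive) = 0.85·0.4000 / (0.85·0.4000 + 0.8·0.6000) ≈ 0.4146
After 'raise': P(aggressive) = 0.85·0.4146 / (0.85·0.4146 + 0.8·0.5854) ≈ 0.4294
After 'fold-or-call': P(aggressive) = 0.15·0.4294 / (0.15·0.4294 + 0.2·0.5706) ≈ 0.3608
After 'raise': P(aggressive) = 0.85·0.3608 / (0.85·0.3608 + 0.8·0.6392) ≈ 0.3749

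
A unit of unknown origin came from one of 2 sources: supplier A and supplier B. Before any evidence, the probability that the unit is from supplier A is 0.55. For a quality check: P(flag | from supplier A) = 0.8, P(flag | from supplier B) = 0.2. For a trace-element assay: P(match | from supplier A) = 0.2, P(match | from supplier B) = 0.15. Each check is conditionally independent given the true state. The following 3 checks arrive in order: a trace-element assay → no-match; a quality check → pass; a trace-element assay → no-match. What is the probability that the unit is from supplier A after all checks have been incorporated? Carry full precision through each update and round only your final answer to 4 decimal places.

After a trace-element assay='no-match': P(supplier A) = 0.8·0.5500 / (0.8·0.5500 + 0.85·0.4500) ≈ 0.5350
After a quality check='pass': P(supplier A) = 0.2·0.5350 / (0.2·0.5350 + 0.8·0.4650) ≈ 0.2234
After a trace-element assay='no-match': P(supplier A) = 0.8·0.2234 / (0.8·0.2234 + 0.85·0.7766) ≈ 0.2130

0.2130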